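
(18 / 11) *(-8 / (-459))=16 / 561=0.03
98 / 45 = 2.18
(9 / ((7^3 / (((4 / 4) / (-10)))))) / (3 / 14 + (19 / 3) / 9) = -243 / 85015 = -0.00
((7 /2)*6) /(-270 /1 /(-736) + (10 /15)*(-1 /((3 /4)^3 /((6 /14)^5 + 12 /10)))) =-17534406960 /1296123401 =-13.53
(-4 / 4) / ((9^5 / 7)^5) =-16807 / 717897987691852588770249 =-0.00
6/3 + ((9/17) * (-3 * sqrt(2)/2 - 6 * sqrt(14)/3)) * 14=-252 * sqrt(14)/17 - 189 * sqrt(2)/17 + 2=-69.19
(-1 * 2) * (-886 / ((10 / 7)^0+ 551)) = 443 / 138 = 3.21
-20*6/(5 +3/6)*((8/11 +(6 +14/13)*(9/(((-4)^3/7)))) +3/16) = 207690/1573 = 132.03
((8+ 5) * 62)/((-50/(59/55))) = -23777/1375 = -17.29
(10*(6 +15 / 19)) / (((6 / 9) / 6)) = 11610 / 19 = 611.05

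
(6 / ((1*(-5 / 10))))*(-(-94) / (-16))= 70.50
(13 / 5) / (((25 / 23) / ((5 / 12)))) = 299 / 300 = 1.00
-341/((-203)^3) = 341/8365427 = 0.00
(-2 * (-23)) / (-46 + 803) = 46 / 757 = 0.06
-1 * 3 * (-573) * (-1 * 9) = -15471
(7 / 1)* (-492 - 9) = -3507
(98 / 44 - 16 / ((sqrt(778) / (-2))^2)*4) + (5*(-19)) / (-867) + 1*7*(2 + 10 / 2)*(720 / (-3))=-87241785935 / 7419786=-11757.99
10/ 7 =1.43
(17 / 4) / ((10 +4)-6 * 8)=-1 / 8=-0.12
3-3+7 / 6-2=-5 / 6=-0.83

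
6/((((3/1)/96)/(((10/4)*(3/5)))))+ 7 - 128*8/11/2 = 2733/11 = 248.45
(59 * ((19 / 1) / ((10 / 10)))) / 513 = 59 / 27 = 2.19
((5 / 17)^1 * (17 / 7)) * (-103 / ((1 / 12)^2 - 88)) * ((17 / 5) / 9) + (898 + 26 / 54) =2152456955 / 2394819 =898.80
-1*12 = -12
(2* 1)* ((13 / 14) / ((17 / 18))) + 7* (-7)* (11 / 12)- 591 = -905281 / 1428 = -633.95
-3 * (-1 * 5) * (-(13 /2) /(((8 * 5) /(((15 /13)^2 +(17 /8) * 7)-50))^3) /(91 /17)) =694875651472317 /63265950924800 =10.98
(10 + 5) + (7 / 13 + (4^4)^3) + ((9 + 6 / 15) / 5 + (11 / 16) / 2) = 174483231127 / 10400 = 16777233.76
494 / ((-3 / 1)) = -494 / 3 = -164.67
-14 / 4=-7 / 2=-3.50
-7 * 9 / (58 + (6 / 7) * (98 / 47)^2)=-139167 / 136354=-1.02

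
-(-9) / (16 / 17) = 153 / 16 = 9.56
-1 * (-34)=34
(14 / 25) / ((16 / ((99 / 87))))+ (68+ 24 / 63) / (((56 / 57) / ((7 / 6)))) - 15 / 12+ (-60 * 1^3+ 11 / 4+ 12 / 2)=3500801 / 121800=28.74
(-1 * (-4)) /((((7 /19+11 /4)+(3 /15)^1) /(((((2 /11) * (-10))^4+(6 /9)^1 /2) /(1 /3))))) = 751854320 /18462301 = 40.72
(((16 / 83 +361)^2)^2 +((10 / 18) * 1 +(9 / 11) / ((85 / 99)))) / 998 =617916800975755880399 / 36233004333870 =17053976.40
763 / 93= 8.20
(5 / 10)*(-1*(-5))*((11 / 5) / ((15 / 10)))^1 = 11 / 3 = 3.67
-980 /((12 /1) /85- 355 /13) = 1082900 /30019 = 36.07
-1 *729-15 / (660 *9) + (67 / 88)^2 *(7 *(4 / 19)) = -728.15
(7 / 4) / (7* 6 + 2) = 7 / 176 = 0.04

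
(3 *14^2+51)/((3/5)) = 1065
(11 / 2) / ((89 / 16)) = 88 / 89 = 0.99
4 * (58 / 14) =116 / 7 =16.57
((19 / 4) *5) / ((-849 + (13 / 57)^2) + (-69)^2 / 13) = -4012515 / 81554108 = -0.05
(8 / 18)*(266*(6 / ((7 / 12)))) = 1216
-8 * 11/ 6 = -44/ 3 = -14.67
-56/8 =-7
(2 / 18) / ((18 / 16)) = 8 / 81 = 0.10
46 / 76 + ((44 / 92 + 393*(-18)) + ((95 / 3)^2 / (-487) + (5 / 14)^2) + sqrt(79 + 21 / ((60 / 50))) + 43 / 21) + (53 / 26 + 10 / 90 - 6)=-11512213728047 / 1626788436 + sqrt(386) / 2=-7066.83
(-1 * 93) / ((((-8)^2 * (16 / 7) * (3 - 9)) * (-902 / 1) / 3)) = -651 / 1847296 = -0.00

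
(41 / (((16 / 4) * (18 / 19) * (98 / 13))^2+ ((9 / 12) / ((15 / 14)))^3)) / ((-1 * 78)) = -96206500 / 149424186261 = -0.00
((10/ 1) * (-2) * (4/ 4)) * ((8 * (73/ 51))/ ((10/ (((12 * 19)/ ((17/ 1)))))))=-88768/ 289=-307.16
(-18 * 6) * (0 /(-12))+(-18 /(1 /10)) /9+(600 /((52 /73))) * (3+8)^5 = 1763508190 /13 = 135654476.15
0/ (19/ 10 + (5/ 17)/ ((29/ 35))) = 0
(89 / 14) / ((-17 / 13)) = -1157 / 238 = -4.86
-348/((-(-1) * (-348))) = 1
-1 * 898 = -898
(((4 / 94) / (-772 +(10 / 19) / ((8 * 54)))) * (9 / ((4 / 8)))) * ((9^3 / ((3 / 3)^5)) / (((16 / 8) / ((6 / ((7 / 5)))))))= -1.55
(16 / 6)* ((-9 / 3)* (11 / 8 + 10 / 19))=-289 / 19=-15.21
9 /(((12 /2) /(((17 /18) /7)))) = 17 /84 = 0.20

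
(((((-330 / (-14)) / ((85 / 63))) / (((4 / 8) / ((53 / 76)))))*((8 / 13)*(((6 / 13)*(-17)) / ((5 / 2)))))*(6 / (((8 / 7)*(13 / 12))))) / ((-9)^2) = -587664 / 208715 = -2.82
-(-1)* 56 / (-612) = -14 / 153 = -0.09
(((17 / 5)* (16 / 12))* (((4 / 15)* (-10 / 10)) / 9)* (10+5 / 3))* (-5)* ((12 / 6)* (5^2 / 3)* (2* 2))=380800 / 729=522.36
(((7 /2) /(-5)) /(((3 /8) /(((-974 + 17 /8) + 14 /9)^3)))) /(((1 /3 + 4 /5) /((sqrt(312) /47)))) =2386930272430529*sqrt(78) /37278144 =565500186.13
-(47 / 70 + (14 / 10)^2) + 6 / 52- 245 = -563099 / 2275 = -247.52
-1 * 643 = -643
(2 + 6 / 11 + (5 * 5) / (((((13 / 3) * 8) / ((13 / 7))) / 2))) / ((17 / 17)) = 1609 / 308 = 5.22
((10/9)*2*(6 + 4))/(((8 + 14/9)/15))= 1500/43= 34.88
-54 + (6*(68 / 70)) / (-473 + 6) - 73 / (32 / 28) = -15414967 / 130760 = -117.89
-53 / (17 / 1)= -53 / 17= -3.12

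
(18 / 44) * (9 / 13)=81 / 286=0.28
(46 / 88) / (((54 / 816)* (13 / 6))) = 1564 / 429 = 3.65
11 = 11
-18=-18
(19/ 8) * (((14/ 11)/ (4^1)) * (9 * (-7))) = -8379/ 176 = -47.61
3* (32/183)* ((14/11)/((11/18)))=8064/7381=1.09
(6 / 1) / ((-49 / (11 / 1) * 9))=-22 / 147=-0.15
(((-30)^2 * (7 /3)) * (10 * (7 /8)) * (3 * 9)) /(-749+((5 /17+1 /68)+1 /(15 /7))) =-72292500 /109027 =-663.07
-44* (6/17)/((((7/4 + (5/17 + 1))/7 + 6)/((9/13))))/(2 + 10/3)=-4158/13273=-0.31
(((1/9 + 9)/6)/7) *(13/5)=533/945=0.56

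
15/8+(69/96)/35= 2123/1120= 1.90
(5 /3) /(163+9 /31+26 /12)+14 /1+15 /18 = 548167 /36930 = 14.84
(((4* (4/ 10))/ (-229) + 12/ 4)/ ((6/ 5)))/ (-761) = -3427/ 1045614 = -0.00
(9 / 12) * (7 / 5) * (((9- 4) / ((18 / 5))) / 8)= 35 / 192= 0.18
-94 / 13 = -7.23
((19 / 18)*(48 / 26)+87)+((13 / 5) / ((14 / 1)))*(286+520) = 325736 / 1365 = 238.63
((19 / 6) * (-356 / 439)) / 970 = -1691 / 638745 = -0.00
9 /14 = 0.64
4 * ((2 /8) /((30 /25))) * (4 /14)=5 /21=0.24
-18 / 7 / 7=-18 / 49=-0.37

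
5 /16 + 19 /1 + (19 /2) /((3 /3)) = 461 /16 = 28.81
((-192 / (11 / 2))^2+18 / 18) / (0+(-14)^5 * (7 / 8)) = -147577 / 56942116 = -0.00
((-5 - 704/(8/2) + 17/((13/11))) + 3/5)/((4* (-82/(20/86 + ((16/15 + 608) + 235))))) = 1958829081/4583800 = 427.34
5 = 5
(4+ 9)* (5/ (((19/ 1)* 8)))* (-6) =-195/ 76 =-2.57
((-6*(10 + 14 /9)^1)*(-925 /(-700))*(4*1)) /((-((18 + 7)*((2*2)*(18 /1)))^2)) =481 /4252500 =0.00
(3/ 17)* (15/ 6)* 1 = 15/ 34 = 0.44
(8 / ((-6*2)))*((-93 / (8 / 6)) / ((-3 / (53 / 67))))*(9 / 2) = -14787 / 268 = -55.18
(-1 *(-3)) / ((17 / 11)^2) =1.26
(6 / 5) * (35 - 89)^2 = 17496 / 5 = 3499.20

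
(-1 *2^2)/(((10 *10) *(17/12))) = -12/425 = -0.03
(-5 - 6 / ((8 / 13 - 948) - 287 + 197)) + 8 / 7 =-181788 / 47201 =-3.85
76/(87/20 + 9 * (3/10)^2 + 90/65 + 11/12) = 296400/29099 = 10.19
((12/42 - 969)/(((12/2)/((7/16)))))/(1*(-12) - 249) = 6781/25056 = 0.27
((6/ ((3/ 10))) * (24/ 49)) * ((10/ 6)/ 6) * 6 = 800/ 49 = 16.33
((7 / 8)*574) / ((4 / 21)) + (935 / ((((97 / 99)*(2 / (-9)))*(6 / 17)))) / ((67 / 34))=-367844529 / 103984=-3537.51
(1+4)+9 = 14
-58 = -58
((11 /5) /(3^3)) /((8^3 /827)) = 0.13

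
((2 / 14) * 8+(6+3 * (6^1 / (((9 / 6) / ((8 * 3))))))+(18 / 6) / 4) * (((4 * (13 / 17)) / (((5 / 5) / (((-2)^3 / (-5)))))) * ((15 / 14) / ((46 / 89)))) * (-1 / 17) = -57514470 / 325703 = -176.59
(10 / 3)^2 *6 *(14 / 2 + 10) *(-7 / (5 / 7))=-33320 / 3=-11106.67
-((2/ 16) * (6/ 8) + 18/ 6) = -99/ 32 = -3.09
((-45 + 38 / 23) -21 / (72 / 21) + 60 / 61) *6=-1632729 / 5612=-290.94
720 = 720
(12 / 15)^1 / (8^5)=1 / 40960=0.00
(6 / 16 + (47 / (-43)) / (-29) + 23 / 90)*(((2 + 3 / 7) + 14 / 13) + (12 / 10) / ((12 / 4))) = 2.61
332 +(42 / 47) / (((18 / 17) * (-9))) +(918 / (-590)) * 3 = 122503342 / 374355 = 327.24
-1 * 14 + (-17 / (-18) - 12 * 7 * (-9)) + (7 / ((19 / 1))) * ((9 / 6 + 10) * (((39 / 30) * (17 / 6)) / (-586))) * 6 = 1488629591 / 2004120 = 742.78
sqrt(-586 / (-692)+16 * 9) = sqrt(17340482) / 346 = 12.04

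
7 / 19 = 0.37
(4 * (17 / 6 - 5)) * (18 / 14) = -78 / 7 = -11.14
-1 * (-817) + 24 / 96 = 3269 / 4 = 817.25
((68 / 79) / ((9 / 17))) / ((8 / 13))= 3757 / 1422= 2.64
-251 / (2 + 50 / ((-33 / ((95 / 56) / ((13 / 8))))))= -753753 / 1256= -600.12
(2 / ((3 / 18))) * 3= 36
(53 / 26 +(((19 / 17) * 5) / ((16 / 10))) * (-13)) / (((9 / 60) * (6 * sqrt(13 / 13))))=-42595 / 884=-48.18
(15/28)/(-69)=-5/644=-0.01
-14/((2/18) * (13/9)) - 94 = -181.23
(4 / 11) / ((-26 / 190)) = -380 / 143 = -2.66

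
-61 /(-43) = 61 /43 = 1.42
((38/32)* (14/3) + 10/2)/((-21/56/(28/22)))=-322/9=-35.78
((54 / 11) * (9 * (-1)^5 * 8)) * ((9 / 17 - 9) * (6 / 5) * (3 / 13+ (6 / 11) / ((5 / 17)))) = 5008614912 / 668525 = 7492.04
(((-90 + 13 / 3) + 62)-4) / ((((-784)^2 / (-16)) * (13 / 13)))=83 / 115248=0.00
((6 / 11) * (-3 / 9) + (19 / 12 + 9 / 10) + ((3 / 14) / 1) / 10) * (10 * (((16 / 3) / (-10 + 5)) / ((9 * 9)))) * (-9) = 2.75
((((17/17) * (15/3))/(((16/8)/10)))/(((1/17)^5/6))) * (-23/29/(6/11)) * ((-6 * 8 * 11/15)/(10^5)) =3951462031/36250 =109005.85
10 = 10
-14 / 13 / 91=-2 / 169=-0.01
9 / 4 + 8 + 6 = 65 / 4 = 16.25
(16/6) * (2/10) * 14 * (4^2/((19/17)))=30464/285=106.89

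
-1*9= -9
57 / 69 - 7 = -142 / 23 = -6.17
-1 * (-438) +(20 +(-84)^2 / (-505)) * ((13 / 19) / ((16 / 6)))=8434899 / 19190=439.55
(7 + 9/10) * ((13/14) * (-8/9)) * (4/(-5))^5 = 2103296/984375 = 2.14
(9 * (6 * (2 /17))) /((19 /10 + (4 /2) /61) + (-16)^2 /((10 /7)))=65880 /1878347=0.04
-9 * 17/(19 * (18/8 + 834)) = -204/21185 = -0.01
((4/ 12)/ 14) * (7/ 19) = 0.01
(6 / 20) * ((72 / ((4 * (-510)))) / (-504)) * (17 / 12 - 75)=-883 / 571200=-0.00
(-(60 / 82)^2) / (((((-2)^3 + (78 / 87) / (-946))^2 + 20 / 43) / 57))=-9652407365700 / 20394492891941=-0.47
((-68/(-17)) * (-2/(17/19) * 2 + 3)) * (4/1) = -400/17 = -23.53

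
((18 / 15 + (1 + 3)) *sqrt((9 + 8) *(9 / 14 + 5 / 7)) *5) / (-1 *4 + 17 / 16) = -208 *sqrt(4522) / 329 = -42.51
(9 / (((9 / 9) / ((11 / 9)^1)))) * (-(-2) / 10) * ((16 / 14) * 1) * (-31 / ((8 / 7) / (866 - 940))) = 25234 / 5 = 5046.80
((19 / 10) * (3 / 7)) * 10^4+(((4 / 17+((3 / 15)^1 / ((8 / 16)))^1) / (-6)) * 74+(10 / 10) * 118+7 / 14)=9821691 / 1190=8253.52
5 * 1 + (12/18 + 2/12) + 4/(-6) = 31/6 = 5.17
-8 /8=-1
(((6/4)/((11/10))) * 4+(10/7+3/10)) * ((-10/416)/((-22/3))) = 16593/704704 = 0.02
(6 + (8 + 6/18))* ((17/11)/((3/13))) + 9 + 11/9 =3505/33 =106.21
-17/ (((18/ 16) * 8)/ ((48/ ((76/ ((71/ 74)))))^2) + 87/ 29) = -342788/ 554701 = -0.62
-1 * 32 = -32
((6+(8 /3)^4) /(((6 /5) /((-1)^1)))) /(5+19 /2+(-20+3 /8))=91640 /9963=9.20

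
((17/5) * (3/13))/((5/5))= 51/65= 0.78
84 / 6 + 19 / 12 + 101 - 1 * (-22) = 1663 / 12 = 138.58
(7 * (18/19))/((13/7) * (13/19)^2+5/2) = 33516/17029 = 1.97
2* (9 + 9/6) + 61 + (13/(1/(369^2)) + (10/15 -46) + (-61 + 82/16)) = 42481771/24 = 1770073.79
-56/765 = -0.07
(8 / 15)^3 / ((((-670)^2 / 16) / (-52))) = -106496 / 378759375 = -0.00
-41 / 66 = -0.62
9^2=81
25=25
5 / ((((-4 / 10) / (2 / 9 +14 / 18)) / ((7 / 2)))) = -175 / 4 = -43.75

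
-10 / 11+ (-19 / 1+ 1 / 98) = -21451 / 1078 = -19.90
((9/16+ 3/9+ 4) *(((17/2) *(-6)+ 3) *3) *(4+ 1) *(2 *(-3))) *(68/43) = 1438200/43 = 33446.51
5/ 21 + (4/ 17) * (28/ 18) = 647/ 1071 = 0.60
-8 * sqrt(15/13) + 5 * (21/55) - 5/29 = 554/319 - 8 * sqrt(195)/13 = -6.86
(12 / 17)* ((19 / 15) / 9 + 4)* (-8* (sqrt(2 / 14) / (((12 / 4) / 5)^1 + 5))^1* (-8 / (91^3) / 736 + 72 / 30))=-4208649682* sqrt(7) / 2939796405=-3.79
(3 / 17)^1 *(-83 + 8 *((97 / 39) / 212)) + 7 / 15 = -14.16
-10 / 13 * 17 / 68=-5 / 26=-0.19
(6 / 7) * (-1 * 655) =-3930 / 7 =-561.43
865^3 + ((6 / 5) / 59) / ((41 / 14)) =7828060889459 / 12095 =647214625.01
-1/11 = -0.09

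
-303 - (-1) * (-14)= -317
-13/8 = -1.62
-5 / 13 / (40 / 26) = -0.25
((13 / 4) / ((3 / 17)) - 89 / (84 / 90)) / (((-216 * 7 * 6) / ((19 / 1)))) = 122797 / 762048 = 0.16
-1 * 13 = -13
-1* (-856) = 856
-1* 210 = -210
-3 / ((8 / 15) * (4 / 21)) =-945 / 32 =-29.53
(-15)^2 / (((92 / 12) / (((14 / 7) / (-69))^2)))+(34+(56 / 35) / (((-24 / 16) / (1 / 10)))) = 30951014 / 912525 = 33.92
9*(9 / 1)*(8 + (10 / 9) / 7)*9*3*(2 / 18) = 13878 / 7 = 1982.57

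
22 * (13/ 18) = 143/ 9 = 15.89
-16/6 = -8/3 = -2.67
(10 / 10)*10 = 10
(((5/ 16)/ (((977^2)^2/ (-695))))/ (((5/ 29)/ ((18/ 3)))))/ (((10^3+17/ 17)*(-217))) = 0.00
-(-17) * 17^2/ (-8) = -4913/ 8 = -614.12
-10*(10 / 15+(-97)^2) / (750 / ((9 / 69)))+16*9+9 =235696 / 1725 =136.64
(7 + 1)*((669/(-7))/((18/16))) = -14272/21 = -679.62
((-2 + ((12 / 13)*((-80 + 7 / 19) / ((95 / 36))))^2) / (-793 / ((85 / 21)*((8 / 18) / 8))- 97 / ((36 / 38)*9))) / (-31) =1173514273918524 / 166307404962171785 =0.01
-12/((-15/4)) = 16/5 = 3.20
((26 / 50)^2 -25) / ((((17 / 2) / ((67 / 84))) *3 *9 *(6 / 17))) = -12328 / 50625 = -0.24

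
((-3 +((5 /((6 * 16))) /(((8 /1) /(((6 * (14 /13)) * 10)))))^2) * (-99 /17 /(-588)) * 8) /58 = -16121919 /4180513792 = -0.00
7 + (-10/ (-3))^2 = 18.11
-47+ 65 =18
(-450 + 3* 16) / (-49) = 402 / 49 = 8.20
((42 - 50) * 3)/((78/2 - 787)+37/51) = 1224/38111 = 0.03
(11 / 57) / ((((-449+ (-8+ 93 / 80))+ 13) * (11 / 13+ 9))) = -715 / 16154712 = -0.00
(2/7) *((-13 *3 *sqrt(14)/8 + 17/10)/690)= 17/24150 - 13 *sqrt(14)/6440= -0.01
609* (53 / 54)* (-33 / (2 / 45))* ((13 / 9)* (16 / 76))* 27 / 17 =-69234165 / 323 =-214347.26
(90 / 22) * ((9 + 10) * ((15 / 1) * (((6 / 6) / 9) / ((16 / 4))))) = 1425 / 44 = 32.39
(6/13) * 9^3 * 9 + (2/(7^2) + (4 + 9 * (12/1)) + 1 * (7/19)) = 38010235/12103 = 3140.56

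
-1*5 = -5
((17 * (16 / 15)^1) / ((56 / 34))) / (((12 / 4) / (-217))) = -35836 / 45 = -796.36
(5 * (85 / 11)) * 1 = 425 / 11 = 38.64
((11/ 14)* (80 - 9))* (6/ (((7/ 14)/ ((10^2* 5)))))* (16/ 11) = 3408000/ 7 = 486857.14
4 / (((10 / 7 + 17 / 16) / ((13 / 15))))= 5824 / 4185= 1.39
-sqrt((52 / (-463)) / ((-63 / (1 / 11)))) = -2 * sqrt(463463) / 106953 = -0.01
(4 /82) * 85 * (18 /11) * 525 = 1606500 /451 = 3562.08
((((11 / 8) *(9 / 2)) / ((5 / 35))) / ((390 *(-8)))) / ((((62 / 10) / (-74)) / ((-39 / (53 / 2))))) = -25641 / 105152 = -0.24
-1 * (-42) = 42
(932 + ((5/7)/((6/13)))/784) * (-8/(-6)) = 30688961/24696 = 1242.67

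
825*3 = 2475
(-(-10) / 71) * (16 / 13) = 0.17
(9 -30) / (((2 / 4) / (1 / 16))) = -21 / 8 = -2.62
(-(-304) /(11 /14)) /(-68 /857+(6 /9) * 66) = 455924 /51755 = 8.81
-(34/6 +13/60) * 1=-353/60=-5.88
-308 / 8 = -77 / 2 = -38.50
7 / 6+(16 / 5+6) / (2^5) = 349 / 240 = 1.45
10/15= 2/3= 0.67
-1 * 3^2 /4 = -9 /4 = -2.25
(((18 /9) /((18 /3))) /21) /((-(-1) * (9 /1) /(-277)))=-277 /567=-0.49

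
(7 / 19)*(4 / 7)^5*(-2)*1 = -0.04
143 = 143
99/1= 99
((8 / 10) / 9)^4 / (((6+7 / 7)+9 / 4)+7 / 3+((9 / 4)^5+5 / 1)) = 262144 / 311771885625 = 0.00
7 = 7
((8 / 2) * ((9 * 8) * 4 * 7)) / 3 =2688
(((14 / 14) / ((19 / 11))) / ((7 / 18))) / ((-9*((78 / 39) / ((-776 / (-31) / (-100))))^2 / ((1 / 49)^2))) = -206998 / 191799383125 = -0.00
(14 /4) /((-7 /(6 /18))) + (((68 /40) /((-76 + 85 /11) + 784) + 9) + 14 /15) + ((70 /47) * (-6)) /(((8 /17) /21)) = -863669125 /2220186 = -389.01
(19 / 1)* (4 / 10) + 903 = 4553 / 5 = 910.60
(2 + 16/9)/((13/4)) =136/117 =1.16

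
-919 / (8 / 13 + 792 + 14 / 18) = -107523 / 92827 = -1.16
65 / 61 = 1.07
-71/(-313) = 71/313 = 0.23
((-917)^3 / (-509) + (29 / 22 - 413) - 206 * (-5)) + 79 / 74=313964065501 / 207163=1515541.22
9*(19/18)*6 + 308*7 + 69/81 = 59774/27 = 2213.85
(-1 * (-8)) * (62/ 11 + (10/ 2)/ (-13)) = 6008/ 143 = 42.01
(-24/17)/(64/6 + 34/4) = -144/1955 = -0.07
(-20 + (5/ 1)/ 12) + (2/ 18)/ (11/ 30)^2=-18.76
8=8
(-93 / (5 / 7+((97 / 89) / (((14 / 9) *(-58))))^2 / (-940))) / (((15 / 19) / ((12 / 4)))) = -1734948031677504 / 3506644948271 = -494.76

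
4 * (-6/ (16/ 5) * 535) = -8025/ 2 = -4012.50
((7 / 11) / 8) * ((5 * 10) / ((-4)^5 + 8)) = -175 / 44704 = -0.00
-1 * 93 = -93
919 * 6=5514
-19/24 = -0.79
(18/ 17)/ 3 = 6/ 17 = 0.35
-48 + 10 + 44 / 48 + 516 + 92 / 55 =317189 / 660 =480.59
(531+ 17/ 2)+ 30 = 1139/ 2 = 569.50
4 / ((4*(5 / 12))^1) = 2.40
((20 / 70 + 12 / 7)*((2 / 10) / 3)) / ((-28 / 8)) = -4 / 105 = -0.04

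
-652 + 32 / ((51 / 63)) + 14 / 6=-31117 / 51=-610.14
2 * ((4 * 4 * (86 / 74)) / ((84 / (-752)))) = -258688 / 777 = -332.93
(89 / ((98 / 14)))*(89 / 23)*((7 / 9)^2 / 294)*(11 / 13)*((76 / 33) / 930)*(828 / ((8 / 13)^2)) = 1956487 / 4218480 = 0.46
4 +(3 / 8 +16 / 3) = 233 / 24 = 9.71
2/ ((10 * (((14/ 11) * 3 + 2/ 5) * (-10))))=-11/ 2320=-0.00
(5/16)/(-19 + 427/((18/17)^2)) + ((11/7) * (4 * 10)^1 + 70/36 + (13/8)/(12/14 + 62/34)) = 42516753373/650017368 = 65.41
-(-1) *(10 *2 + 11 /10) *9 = 1899 /10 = 189.90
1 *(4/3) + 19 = 61/3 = 20.33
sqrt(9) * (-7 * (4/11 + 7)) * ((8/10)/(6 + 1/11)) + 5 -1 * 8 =-7809/335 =-23.31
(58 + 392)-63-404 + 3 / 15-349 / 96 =-9809 / 480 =-20.44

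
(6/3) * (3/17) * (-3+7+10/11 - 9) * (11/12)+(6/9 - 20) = -2107/102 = -20.66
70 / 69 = 1.01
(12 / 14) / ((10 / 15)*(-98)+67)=18 / 35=0.51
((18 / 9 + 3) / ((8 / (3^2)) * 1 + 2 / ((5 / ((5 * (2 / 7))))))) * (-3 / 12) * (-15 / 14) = 675 / 736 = 0.92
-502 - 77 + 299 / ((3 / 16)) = 1015.67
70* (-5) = -350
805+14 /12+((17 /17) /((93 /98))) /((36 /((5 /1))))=674884 /837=806.31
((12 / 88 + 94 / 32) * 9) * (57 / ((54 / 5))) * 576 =925110 / 11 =84100.91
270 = 270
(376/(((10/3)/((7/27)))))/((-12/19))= -6251/135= -46.30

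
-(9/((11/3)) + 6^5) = -85563/11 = -7778.45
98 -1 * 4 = 94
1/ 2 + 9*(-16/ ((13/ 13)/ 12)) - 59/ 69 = -238513/ 138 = -1728.36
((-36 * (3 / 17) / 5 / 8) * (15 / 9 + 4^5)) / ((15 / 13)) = -7059 / 50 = -141.18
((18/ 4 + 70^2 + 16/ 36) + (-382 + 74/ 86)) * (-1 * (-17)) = 59524225/ 774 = 76904.68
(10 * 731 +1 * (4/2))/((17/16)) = 116992/17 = 6881.88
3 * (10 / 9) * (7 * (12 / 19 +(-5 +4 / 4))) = -4480 / 57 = -78.60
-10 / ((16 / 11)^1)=-55 / 8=-6.88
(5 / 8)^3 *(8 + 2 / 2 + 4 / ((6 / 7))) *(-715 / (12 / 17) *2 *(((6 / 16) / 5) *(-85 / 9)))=1059004375 / 221184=4787.89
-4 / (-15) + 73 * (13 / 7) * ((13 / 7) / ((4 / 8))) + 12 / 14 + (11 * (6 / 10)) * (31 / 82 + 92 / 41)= 31459717 / 60270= 521.98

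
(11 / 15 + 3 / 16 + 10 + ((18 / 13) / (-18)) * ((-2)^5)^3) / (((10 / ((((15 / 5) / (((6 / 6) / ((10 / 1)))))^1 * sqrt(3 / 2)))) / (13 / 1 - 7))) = 23695179 * sqrt(6) / 1040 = 55808.75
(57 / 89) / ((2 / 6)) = 171 / 89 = 1.92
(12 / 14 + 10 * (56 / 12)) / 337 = 998 / 7077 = 0.14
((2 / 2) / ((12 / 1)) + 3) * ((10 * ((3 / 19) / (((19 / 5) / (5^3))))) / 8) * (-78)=-4509375 / 2888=-1561.42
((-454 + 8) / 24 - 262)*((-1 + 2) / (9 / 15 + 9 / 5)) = -16835 / 144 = -116.91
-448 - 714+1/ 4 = -4647/ 4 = -1161.75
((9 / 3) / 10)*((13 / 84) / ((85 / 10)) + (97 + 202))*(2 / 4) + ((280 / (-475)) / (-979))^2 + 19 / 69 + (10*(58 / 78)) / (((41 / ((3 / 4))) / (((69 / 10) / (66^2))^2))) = 79377870266491468283257 / 1758945770322121180800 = 45.13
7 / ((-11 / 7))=-4.45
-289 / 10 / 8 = -3.61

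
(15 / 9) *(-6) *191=-1910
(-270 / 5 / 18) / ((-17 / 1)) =3 / 17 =0.18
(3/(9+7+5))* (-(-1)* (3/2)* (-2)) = -3/7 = -0.43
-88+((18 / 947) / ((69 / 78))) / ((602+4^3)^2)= -88.00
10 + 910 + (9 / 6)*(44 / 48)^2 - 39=882.26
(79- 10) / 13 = 69 / 13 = 5.31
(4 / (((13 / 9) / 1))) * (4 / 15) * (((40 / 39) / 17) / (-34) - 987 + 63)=-166630784 / 244205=-682.34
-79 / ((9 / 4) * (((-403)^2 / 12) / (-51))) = 21488 / 162409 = 0.13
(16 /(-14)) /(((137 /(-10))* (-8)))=-10 /959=-0.01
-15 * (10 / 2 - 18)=195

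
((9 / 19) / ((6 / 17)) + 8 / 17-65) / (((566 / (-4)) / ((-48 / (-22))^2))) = 23511744 / 11060489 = 2.13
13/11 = 1.18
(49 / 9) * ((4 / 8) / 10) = 49 / 180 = 0.27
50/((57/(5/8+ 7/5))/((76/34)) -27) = -1350/389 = -3.47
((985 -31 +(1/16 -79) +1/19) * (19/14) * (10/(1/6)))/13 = 570075/104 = 5481.49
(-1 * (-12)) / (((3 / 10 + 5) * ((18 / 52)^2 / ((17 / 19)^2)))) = 15.13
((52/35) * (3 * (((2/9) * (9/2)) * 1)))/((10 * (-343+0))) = -78/60025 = -0.00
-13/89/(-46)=13/4094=0.00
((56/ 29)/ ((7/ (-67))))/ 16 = -67/ 58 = -1.16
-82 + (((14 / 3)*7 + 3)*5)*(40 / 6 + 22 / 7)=1667.37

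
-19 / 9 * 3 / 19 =-0.33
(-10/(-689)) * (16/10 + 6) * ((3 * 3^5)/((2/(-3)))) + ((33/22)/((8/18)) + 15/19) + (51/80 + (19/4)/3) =-358901747/3141840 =-114.23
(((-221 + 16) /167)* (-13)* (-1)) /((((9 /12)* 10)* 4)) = -533 /1002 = -0.53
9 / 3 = 3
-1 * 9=-9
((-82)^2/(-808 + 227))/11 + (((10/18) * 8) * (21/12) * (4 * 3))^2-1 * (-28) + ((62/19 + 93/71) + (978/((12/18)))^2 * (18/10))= 1506277754265406/387965655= 3882502.83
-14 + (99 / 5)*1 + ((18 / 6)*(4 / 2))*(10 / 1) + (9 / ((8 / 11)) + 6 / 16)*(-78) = -928.70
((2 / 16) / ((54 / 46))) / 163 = 23 / 35208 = 0.00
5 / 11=0.45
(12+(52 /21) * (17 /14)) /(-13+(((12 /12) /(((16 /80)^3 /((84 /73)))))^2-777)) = 0.00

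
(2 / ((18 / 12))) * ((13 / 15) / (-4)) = -13 / 45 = -0.29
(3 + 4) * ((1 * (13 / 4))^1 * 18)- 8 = 803 / 2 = 401.50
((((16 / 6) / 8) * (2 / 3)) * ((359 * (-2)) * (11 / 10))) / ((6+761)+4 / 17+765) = -6103 / 53280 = -0.11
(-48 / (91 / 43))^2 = 4260096 / 8281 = 514.44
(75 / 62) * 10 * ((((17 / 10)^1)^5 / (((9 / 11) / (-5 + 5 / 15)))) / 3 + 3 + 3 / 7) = -668102923 / 2343600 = -285.08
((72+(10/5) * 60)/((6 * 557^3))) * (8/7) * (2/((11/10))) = 5120/13306269361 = 0.00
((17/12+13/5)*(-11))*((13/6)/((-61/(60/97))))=34463/35502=0.97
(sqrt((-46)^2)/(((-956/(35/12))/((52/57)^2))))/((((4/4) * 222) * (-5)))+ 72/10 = 7.20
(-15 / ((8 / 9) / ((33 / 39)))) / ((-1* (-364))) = -1485 / 37856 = -0.04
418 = 418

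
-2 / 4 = -1 / 2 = -0.50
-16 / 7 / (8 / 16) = -32 / 7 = -4.57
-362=-362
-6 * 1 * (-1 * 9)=54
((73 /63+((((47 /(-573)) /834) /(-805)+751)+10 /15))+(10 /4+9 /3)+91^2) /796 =11.36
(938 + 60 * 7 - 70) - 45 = 1243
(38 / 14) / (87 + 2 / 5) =5 / 161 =0.03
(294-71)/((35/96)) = 21408/35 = 611.66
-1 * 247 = -247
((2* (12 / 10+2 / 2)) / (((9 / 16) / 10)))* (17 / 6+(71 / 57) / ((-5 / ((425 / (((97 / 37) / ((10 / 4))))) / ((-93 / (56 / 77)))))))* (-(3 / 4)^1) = -212.54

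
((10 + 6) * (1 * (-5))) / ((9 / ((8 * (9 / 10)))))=-64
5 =5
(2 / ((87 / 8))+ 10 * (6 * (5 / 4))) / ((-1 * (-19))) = 6541 / 1653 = 3.96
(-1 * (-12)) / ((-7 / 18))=-216 / 7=-30.86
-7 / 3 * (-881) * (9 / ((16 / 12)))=55503 / 4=13875.75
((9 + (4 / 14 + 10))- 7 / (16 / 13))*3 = 4569 / 112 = 40.79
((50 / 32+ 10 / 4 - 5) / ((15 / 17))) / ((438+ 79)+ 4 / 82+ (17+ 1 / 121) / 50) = -2108425 / 1026706624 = -0.00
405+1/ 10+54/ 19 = 77509/ 190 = 407.94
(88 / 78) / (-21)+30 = 24526 / 819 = 29.95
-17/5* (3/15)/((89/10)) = -34/445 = -0.08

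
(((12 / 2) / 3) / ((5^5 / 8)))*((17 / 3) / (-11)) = -272 / 103125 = -0.00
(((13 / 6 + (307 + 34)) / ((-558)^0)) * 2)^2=4239481 / 9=471053.44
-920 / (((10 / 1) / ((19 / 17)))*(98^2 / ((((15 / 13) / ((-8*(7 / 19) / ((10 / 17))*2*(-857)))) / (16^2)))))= -622725 / 110826130315264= -0.00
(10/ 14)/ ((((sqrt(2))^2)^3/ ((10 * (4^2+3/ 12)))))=14.51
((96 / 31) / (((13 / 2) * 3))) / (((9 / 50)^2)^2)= 400000000 / 2644083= 151.28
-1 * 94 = -94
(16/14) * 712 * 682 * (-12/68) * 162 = -1887950592/119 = -15865131.03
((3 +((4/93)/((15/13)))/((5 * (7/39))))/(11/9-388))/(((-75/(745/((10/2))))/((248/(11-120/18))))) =3000264/3355625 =0.89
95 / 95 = 1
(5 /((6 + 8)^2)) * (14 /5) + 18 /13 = 265 /182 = 1.46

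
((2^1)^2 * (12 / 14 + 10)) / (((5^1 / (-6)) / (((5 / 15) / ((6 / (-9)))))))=912 / 35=26.06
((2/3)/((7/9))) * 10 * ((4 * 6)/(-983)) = -1440/6881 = -0.21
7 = 7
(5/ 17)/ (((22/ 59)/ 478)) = 70505/ 187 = 377.03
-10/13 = -0.77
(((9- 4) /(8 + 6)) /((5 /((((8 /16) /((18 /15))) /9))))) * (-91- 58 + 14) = -25 /56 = -0.45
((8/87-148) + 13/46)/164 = -590797/656328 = -0.90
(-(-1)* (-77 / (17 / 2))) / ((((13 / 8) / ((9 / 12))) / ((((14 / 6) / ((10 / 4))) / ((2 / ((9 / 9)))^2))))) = -1078 / 1105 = -0.98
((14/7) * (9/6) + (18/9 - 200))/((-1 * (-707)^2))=195/499849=0.00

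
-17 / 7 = -2.43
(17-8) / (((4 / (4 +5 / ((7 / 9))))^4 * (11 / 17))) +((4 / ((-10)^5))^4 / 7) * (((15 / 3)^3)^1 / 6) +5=320708272924804687503773 / 495206250000000000000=647.63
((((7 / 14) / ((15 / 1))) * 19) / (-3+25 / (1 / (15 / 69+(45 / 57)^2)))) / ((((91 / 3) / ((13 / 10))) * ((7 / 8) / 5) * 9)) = 0.00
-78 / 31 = -2.52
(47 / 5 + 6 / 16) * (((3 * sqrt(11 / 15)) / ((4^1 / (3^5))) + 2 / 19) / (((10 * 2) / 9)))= 3519 / 7600 + 855117 * sqrt(165) / 16000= 686.97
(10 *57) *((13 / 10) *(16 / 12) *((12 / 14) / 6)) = 988 / 7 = 141.14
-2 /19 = -0.11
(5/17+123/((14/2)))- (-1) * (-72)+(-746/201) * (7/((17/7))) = -64.83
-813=-813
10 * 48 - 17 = 463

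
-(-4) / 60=1 / 15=0.07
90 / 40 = 2.25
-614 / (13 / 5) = -3070 / 13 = -236.15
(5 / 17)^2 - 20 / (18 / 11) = -31565 / 2601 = -12.14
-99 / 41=-2.41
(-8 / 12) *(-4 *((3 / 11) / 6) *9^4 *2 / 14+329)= -24422 / 231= -105.72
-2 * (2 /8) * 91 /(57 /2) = -91 /57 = -1.60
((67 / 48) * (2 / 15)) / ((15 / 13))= 871 / 5400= 0.16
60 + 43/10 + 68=1323/10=132.30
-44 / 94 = -22 / 47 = -0.47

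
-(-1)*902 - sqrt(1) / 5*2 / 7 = 31568 / 35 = 901.94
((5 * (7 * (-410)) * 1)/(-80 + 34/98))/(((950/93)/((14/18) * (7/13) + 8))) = 429413705/2892123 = 148.48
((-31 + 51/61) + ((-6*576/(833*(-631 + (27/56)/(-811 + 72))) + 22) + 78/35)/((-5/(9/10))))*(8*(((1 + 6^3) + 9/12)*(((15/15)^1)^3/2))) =-712552363141299512/23694583716125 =-30072.37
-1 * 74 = -74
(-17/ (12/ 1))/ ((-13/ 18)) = 51/ 26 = 1.96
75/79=0.95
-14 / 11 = -1.27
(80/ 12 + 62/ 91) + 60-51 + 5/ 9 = 13844/ 819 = 16.90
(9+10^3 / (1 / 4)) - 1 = 4008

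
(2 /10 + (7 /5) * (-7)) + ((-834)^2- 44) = 3477512 /5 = 695502.40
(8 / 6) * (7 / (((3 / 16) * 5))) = 448 / 45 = 9.96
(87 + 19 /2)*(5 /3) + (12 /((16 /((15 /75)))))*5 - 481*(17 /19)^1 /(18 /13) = -102079 /684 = -149.24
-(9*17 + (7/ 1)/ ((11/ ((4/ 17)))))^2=-820192321/ 34969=-23454.84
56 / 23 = 2.43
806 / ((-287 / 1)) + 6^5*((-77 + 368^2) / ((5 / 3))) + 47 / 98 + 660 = 12686345223303 / 20090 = 631475620.87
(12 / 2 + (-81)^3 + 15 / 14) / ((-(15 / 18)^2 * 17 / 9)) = 48211686 / 119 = 405140.22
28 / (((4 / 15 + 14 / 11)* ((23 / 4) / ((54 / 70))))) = 7128 / 2921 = 2.44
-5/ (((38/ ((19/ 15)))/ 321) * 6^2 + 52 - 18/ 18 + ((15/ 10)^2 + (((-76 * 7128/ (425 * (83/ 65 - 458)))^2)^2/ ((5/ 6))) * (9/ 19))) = -433835144124967042397616687500/ 7904414597785926649894609224243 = -0.05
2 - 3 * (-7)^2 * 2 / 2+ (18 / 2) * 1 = -136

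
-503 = -503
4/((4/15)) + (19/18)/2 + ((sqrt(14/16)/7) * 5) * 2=5 * sqrt(14)/14 + 559/36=16.86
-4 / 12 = -1 / 3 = -0.33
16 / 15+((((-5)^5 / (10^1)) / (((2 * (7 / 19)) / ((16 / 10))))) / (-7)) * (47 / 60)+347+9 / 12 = 416257 / 980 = 424.75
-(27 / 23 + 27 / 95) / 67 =-3186 / 146395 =-0.02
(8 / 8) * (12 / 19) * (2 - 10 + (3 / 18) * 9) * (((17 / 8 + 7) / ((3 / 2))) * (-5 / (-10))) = -949 / 76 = -12.49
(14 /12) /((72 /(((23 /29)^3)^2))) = 1036251223 /256963674672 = 0.00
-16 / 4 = -4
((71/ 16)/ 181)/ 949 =71/ 2748304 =0.00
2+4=6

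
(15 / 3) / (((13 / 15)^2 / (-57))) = -64125 / 169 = -379.44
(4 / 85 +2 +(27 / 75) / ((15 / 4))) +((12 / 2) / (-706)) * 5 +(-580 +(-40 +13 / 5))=-461551488 / 750125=-615.30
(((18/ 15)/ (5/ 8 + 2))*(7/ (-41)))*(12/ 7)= -192/ 1435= -0.13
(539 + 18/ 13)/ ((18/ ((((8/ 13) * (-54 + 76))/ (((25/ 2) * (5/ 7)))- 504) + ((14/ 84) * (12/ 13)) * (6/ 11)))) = -1261745638/ 83655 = -15082.73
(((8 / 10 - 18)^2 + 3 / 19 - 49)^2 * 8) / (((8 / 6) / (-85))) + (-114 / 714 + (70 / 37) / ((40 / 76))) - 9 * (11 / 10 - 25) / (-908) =-11226344863431000421 / 360812641000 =-31114056.40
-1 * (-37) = 37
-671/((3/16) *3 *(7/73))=-12440.13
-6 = -6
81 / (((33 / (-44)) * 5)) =-108 / 5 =-21.60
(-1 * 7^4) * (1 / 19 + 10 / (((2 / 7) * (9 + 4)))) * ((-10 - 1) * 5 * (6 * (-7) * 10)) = -37603981800 / 247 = -152242841.30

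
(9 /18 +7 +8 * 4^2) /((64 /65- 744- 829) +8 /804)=-3540615 /41076502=-0.09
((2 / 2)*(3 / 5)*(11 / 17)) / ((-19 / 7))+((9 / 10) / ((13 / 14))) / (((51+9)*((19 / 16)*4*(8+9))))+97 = 598093 / 6175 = 96.86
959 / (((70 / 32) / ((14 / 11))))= 30688 / 55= 557.96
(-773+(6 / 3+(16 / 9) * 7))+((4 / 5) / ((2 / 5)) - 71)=-7448 / 9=-827.56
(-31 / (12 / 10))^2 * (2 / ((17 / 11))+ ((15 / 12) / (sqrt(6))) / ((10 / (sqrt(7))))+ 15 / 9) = 24025 * sqrt(42) / 1728+ 3627775 / 1836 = 2066.02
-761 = -761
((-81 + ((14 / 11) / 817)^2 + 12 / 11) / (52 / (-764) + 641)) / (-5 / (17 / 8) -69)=20955978718415 / 11993213479366746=0.00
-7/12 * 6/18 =-7/36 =-0.19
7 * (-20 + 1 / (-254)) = -35567 / 254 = -140.03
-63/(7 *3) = -3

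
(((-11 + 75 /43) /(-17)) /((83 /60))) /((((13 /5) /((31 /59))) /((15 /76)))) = 13880250 /884187629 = 0.02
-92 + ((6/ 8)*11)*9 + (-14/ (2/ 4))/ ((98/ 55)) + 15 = -517/ 28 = -18.46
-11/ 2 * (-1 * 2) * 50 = 550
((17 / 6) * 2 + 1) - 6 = 0.67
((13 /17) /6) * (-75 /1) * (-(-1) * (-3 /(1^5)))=28.68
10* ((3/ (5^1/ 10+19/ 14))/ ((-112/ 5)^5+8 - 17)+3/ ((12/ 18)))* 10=103097146435950/ 229104784441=450.00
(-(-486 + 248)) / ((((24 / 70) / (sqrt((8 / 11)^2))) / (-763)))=-12711580 / 33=-385199.39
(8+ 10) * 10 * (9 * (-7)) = -11340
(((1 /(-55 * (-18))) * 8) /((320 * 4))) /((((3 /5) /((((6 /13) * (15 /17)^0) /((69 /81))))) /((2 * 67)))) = 201 /263120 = 0.00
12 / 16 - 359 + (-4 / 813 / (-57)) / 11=-730473167 / 2039004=-358.25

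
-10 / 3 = -3.33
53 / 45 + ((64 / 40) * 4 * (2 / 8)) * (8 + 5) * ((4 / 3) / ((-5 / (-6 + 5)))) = 1513 / 225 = 6.72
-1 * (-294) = 294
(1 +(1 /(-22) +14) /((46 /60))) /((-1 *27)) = -4858 /6831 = -0.71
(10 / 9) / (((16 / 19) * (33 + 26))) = 0.02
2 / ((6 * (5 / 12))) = 4 / 5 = 0.80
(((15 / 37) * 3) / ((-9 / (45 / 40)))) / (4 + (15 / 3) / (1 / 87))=-45 / 129944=-0.00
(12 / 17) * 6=72 / 17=4.24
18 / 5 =3.60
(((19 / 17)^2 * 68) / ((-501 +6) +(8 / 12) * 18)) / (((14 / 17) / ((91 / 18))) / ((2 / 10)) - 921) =18772 / 98223363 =0.00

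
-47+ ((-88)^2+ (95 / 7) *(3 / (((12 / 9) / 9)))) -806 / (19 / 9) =4037897 / 532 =7590.03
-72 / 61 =-1.18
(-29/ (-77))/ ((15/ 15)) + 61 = 4726/ 77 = 61.38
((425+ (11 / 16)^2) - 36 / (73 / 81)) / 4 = 7204737 / 74752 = 96.38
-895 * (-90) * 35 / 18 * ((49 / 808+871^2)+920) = 96124730907625 / 808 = 118966251123.30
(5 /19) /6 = 5 /114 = 0.04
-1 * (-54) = 54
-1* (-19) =19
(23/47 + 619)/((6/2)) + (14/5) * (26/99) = 207.23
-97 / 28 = -3.46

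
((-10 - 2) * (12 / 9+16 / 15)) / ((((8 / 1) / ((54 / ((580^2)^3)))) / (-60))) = 729 / 2379293284000000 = 0.00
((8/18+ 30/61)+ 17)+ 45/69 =234716/12627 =18.59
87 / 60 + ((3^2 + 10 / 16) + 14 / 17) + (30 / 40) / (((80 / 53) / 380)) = 272967 / 1360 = 200.71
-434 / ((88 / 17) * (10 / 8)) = -3689 / 55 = -67.07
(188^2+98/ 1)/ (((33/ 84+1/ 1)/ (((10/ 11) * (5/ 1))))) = 1503600/ 13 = 115661.54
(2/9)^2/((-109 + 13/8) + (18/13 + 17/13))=-416/881847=-0.00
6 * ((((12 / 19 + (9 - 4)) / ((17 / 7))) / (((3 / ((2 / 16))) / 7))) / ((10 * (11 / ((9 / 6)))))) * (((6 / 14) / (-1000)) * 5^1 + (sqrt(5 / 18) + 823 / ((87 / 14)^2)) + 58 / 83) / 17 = 5243 * sqrt(10) / 9664160 + 14498174081531 / 202376208144000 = 0.07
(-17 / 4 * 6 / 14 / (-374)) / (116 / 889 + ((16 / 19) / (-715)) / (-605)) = 284673675 / 7627276192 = 0.04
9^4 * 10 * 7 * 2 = 918540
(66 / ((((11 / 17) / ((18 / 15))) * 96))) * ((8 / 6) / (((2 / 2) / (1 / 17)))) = 1 / 10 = 0.10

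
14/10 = 7/5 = 1.40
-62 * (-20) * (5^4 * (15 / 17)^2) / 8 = 21796875 / 289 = 75421.71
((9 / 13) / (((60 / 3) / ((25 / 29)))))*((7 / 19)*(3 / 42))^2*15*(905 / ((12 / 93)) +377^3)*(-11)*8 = -1591612508475 / 1088776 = -1461836.51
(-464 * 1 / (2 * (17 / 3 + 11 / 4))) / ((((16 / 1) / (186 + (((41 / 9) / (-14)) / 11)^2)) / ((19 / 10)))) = -196876122287 / 323367660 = -608.83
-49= -49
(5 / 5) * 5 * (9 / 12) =15 / 4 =3.75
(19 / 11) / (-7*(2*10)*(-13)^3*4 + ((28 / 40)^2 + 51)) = 1900 / 1353408639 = 0.00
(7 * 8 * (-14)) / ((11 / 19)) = -1354.18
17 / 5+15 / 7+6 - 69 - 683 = -25916 / 35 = -740.46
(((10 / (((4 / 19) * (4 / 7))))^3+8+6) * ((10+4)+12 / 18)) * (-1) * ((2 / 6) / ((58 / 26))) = -14018137133 / 11136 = -1258812.60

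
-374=-374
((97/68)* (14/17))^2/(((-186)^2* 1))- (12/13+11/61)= -10112858200487/9165470260752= -1.10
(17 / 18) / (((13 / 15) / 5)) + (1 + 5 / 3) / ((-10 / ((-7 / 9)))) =19853 / 3510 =5.66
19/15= 1.27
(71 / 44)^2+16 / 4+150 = 303185 / 1936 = 156.60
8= 8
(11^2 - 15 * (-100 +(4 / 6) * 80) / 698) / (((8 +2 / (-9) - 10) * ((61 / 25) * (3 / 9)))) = -5748165 / 85156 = -67.50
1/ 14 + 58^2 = 47097/ 14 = 3364.07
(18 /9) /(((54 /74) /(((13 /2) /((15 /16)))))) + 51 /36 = 33079 /1620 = 20.42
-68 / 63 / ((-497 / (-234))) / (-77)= 1768 / 267883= 0.01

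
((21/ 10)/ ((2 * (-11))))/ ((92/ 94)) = -987/ 10120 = -0.10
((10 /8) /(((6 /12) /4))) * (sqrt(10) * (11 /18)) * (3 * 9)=165 * sqrt(10)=521.78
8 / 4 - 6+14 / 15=-46 / 15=-3.07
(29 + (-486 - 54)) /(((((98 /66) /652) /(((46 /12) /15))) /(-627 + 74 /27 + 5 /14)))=141993753649 /3969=35775700.09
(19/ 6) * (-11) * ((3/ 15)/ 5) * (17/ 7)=-3553/ 1050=-3.38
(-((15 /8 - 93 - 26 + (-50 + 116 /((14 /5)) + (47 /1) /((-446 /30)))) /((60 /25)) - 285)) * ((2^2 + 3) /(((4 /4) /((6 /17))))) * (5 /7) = 253774225 /424592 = 597.69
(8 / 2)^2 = 16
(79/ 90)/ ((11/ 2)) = 79/ 495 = 0.16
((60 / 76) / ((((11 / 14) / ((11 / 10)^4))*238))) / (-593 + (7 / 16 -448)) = -0.00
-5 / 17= -0.29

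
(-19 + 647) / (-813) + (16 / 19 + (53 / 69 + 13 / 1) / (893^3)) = 48818834026 / 700840445997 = 0.07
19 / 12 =1.58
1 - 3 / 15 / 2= 9 / 10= 0.90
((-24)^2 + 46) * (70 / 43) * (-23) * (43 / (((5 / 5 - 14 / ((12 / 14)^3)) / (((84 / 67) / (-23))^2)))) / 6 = 5529928320 / 236745371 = 23.36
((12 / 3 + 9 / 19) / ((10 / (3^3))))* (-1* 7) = -3213 / 38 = -84.55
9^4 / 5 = 6561 / 5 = 1312.20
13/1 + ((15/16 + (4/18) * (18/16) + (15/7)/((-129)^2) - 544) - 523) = -654074425/621264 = -1052.81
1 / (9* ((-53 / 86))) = -86 / 477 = -0.18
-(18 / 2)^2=-81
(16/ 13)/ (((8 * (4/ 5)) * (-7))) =-5/ 182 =-0.03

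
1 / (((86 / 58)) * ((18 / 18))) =29 / 43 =0.67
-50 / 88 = -25 / 44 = -0.57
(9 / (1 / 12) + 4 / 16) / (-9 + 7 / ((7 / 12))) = 36.08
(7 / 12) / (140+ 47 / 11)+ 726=13826021 / 19044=726.00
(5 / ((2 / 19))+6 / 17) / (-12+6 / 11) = -17897 / 4284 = -4.18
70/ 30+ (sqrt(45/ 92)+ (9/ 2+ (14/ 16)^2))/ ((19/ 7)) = 21*sqrt(115)/ 874+ 15589/ 3648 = 4.53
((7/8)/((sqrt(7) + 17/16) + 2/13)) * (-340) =15655640/238839 - 12871040 * sqrt(7)/238839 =-77.03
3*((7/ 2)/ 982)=0.01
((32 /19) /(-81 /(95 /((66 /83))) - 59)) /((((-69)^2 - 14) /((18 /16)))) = -14940 /2233753067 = -0.00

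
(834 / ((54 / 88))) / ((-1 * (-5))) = 271.82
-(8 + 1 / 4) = -33 / 4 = -8.25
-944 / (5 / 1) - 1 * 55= -1219 / 5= -243.80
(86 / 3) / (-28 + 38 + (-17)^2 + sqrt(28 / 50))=14950 / 155931 - 10 * sqrt(14) / 155931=0.10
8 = 8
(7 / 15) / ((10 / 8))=28 / 75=0.37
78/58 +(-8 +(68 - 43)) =532/29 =18.34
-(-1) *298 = 298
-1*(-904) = 904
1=1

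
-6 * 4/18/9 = -4/27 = -0.15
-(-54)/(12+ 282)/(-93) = -3/1519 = -0.00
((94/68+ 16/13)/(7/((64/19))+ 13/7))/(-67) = -258720/26104741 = -0.01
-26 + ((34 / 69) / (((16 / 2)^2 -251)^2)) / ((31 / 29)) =-114397940 / 4399923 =-26.00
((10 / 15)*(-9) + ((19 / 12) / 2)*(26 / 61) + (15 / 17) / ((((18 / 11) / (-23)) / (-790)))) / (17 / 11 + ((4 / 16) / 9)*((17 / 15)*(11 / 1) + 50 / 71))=4282426509075 / 835901849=5123.12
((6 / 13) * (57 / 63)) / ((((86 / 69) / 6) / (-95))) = -747270 / 3913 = -190.97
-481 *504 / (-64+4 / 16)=323232 / 85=3802.73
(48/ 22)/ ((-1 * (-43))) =24/ 473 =0.05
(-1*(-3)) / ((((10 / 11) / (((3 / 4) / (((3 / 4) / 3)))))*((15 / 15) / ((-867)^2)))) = 74417211 / 10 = 7441721.10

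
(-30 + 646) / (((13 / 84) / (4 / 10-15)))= -3777312 / 65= -58112.49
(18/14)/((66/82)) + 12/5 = 1539/385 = 4.00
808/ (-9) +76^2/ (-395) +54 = -179174/ 3555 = -50.40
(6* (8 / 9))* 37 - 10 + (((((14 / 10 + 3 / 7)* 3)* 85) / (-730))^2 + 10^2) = 5635147822 / 19584075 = 287.74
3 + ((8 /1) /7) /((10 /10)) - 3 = 8 /7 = 1.14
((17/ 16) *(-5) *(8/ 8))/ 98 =-85/ 1568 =-0.05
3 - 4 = -1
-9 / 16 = -0.56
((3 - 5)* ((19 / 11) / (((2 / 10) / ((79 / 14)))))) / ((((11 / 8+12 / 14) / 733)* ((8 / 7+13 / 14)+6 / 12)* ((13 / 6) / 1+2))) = -61613048 / 20625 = -2987.30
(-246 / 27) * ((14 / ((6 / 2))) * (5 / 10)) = -574 / 27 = -21.26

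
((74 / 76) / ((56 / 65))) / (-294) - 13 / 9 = -2718287 / 1876896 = -1.45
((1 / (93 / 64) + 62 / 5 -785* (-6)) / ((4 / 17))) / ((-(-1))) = 9334003 / 465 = 20073.12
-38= -38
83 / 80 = 1.04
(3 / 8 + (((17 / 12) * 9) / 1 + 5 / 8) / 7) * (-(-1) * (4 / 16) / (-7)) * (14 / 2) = -4 / 7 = -0.57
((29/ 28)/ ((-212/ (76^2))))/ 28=-10469/ 10388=-1.01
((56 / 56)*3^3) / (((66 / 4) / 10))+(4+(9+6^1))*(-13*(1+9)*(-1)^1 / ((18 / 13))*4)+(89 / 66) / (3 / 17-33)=7151.88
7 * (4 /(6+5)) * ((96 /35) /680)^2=576 /13908125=0.00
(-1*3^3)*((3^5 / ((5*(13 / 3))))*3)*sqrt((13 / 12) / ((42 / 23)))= -19683*sqrt(4186) / 1820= -699.71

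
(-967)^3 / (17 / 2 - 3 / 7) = -12659234882 / 113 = -112028627.27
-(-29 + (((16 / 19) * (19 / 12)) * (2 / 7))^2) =12725 / 441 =28.85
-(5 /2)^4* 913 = -35664.06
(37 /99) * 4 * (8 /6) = 592 /297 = 1.99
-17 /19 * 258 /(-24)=731 /76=9.62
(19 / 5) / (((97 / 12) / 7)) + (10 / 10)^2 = 2081 / 485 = 4.29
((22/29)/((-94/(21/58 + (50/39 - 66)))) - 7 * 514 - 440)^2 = 154952224129971525625/9505542607236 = 16301249.76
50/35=10/7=1.43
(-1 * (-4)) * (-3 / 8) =-3 / 2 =-1.50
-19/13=-1.46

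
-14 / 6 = -7 / 3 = -2.33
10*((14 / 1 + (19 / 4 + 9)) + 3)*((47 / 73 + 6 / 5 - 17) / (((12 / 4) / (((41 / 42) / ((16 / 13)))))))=-10074233 / 8176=-1232.17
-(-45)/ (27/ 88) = 440/ 3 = 146.67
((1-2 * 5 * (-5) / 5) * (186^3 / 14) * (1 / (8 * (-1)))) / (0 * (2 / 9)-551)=8847927 / 7714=1147.00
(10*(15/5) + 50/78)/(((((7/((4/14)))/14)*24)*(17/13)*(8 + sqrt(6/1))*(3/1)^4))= 2390/2515779 -1195*sqrt(6)/10063116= 0.00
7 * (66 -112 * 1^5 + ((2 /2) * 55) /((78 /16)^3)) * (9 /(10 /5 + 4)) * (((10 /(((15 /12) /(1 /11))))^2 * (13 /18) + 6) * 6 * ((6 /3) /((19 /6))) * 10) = -5255200244000 /45458127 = -115605.30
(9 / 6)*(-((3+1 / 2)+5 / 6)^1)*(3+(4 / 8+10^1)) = -87.75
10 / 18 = 5 / 9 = 0.56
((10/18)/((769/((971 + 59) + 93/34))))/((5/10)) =175565/117657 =1.49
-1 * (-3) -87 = -84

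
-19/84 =-0.23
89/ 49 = 1.82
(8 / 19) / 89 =8 / 1691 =0.00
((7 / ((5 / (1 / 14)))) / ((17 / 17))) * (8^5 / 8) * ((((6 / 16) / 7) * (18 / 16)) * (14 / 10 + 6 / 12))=46.90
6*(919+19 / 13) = 71796 / 13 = 5522.77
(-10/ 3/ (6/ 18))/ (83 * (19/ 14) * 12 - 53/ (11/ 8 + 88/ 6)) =-1925/ 259569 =-0.01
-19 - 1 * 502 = -521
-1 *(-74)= 74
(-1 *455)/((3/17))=-2578.33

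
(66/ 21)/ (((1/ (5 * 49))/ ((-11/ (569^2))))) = -8470/ 323761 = -0.03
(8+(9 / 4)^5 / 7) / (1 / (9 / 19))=1047537 / 136192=7.69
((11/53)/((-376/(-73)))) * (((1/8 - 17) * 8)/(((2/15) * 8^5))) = -1626075/1306001408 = -0.00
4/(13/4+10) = 16/53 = 0.30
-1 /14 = -0.07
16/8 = 2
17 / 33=0.52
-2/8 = -1/4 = -0.25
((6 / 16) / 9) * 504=21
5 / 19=0.26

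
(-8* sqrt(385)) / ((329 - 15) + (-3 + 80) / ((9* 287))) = -2952* sqrt(385) / 115877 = -0.50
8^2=64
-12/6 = -2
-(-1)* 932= 932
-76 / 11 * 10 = -69.09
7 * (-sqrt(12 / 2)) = -7 * sqrt(6) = -17.15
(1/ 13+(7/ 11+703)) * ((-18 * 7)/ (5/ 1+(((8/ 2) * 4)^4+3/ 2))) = -2817668/ 2082795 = -1.35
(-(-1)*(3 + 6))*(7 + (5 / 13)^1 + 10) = 2034 / 13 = 156.46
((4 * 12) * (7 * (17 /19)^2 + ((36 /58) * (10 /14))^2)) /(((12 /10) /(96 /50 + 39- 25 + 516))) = 9179865466288 /74382245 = 123414.74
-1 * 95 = -95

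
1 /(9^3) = 1 /729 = 0.00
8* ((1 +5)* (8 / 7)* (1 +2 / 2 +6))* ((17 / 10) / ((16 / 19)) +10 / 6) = 56608 / 35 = 1617.37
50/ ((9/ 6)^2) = 200/ 9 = 22.22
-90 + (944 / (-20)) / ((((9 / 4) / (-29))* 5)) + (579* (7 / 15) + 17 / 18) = 136267 / 450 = 302.82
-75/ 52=-1.44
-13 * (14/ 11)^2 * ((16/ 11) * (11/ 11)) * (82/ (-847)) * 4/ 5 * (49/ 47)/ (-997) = -93603328/ 37733444045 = -0.00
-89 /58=-1.53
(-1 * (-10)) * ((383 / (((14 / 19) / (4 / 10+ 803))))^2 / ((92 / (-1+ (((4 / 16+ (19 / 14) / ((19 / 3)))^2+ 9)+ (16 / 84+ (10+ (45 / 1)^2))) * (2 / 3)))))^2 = 8324596990660695840184415232815143496209 / 124910785699840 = 66644340951186242796458570.00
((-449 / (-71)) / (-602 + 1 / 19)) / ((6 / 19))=-162089 / 4872162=-0.03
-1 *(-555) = 555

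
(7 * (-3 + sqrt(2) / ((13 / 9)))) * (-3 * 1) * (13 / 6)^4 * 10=999635 / 72 -76895 * sqrt(2) / 24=9352.74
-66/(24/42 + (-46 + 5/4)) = 1848/1237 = 1.49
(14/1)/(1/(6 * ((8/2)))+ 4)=336/97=3.46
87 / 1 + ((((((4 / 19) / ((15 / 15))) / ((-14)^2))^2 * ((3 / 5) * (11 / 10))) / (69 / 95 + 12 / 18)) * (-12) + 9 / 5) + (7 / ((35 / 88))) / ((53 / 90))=569619057354 / 4799346895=118.69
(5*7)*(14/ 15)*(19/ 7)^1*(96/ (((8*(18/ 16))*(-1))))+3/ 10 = -85093/ 90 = -945.48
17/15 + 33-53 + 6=-193/15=-12.87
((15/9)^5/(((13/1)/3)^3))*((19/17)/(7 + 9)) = 59375/5378256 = 0.01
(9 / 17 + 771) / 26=29.67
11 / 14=0.79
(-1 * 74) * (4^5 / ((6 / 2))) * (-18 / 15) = 151552 / 5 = 30310.40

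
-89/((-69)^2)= -0.02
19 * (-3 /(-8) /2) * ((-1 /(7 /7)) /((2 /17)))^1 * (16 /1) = -969 /2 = -484.50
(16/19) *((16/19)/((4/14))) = 896/361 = 2.48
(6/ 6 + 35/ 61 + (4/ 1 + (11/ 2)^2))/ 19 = 8741/ 4636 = 1.89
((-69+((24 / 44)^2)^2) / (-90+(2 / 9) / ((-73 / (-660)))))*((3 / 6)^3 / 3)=73652109 / 2257056560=0.03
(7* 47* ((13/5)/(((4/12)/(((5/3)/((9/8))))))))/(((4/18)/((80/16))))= 85540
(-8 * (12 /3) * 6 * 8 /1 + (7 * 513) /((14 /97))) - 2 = 46685 /2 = 23342.50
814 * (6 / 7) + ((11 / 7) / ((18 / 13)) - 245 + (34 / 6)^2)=61231 / 126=485.96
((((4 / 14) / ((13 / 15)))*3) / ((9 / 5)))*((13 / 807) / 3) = 50 / 16947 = 0.00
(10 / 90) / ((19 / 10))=10 / 171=0.06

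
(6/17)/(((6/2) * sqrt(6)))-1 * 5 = -5+sqrt(6)/51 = -4.95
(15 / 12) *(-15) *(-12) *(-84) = -18900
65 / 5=13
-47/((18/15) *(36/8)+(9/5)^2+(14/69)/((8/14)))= -162150/31033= -5.23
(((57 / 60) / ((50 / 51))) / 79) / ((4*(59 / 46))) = 22287 / 9322000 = 0.00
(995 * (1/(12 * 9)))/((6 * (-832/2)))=-995/269568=-0.00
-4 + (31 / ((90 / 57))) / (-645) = -77989 / 19350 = -4.03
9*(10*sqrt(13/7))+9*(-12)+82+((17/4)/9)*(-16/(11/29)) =-4546/99+90*sqrt(91)/7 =76.73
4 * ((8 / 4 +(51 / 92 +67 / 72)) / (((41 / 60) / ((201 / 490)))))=386657 / 46207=8.37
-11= -11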